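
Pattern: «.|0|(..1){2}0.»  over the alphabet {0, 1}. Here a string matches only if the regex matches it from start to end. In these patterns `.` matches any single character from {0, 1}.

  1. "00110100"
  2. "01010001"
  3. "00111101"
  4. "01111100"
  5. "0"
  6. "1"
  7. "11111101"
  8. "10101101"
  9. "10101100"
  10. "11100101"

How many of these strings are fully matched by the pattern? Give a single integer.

1. "00110100" → match
2. "01010001" → no match
3. "00111101" → match
4. "01111100" → match
5. "0" → match
6. "1" → match
7. "11111101" → match
8. "10101101" → match
9. "10101100" → match
10. "11100101" → match
Total matched: 9

9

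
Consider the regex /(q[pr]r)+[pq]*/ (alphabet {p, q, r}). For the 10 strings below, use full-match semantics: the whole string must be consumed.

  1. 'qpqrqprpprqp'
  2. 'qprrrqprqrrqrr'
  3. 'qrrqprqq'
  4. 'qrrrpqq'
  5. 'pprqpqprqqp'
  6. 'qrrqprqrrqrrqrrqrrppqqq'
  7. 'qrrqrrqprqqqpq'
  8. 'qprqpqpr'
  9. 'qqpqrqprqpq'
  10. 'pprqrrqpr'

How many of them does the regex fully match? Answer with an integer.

3

1. 'qpqrqprpprqp' → no match
2 → no match
3. 'qrrqprqq' → match
4. 'qrrrpqq' → no match
5. 'pprqpqprqqp' → no match — must start with 'q'
6 → match
7 → match
8. 'qprqpqpr' → no match
9. 'qqpqrqprqpq' → no match
10. 'pprqrrqpr' → no match — must start with 'q'
Total matched: 3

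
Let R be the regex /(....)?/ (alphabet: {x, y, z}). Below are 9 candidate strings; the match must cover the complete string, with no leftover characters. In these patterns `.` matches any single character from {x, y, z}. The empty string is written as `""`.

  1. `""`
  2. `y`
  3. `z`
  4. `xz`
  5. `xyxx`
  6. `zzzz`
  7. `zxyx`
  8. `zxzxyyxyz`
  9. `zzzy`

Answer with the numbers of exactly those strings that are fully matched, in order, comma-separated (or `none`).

1. `""` → match
2. `y` → no match
3. `z` → no match
4. `xz` → no match
5. `xyxx` → match
6. `zzzz` → match
7. `zxyx` → match
8. `zxzxyyxyz` → no match
9. `zzzy` → match

1, 5, 6, 7, 9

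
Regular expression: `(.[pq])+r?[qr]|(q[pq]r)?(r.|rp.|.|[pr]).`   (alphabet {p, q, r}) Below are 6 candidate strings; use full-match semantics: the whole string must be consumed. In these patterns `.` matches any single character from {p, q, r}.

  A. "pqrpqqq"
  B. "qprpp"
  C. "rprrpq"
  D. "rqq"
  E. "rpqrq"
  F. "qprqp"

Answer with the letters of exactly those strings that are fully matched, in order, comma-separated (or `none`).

A, B, D, F

A → match
B → match
C → no match
D → match
E → no match
F → match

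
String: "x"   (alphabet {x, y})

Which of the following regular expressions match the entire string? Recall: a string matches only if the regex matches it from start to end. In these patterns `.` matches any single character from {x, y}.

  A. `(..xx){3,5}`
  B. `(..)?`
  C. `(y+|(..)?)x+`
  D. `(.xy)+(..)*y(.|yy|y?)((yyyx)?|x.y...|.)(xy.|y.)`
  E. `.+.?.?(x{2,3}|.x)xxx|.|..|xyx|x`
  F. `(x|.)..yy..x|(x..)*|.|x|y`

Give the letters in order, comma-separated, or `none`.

A → no match — must end with "xx"
B → no match
C → match
D → no match
E → match
F → match

C, E, F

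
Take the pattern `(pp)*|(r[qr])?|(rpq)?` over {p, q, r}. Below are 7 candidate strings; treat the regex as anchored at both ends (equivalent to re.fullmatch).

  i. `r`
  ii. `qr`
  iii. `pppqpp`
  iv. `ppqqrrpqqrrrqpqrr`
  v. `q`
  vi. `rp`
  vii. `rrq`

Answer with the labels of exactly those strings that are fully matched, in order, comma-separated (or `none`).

none

i → no match
ii → no match
iii → no match
iv → no match
v → no match
vi → no match
vii → no match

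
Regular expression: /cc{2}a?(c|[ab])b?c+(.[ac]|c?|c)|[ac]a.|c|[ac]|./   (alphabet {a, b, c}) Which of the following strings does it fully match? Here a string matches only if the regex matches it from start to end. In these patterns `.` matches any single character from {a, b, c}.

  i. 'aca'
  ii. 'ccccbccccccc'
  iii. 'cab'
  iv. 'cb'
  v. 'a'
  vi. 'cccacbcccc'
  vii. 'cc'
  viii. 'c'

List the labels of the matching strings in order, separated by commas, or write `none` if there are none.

ii, iii, v, vi, viii

i → no match
ii → match
iii → match
iv → no match
v → match
vi → match
vii → no match
viii → match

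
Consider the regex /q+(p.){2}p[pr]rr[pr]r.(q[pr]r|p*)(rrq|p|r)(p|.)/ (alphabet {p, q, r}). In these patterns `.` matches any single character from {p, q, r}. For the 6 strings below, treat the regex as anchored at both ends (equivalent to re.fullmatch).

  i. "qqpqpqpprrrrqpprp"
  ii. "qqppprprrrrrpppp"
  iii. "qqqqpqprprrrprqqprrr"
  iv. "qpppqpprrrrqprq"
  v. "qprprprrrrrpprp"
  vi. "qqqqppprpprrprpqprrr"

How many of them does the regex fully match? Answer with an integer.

i → match
ii → match
iii → match
iv → match
v → match
vi → match
Total matched: 6

6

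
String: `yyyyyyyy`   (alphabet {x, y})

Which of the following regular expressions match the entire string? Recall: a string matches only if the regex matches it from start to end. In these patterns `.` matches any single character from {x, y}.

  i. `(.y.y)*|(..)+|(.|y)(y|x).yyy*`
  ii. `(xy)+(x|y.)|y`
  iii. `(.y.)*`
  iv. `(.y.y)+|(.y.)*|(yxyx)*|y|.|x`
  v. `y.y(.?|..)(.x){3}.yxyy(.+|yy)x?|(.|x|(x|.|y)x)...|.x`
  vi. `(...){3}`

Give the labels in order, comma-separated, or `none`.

i, iv

i → match
ii → no match
iii → no match
iv → match
v → no match
vi → no match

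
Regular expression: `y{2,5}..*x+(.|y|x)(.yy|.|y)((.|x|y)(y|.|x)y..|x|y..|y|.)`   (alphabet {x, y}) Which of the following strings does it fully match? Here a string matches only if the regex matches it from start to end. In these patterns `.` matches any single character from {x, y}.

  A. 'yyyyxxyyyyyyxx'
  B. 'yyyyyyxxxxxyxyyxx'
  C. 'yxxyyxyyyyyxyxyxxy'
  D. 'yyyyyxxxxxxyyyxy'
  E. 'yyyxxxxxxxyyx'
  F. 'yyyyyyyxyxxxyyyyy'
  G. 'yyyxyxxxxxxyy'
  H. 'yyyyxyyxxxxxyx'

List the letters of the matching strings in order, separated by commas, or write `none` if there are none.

A → match
B → match
C → no match
D → match
E → match
F → match
G → match
H → match

A, B, D, E, F, G, H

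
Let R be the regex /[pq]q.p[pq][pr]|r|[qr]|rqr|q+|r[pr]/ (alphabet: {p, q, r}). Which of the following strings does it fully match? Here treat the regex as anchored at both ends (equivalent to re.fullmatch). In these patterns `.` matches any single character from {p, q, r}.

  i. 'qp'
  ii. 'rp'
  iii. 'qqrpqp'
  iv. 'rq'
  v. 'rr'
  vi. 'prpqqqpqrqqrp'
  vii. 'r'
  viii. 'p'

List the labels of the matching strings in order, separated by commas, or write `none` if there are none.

ii, iii, v, vii

i → no match
ii → match
iii → match
iv → no match
v → match
vi → no match
vii → match
viii → no match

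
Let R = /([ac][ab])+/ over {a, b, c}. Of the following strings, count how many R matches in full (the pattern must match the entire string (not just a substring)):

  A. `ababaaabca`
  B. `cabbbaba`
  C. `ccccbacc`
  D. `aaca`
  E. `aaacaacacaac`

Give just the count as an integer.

A → match
B → no match
C → no match
D → match
E → no match
Total matched: 2

2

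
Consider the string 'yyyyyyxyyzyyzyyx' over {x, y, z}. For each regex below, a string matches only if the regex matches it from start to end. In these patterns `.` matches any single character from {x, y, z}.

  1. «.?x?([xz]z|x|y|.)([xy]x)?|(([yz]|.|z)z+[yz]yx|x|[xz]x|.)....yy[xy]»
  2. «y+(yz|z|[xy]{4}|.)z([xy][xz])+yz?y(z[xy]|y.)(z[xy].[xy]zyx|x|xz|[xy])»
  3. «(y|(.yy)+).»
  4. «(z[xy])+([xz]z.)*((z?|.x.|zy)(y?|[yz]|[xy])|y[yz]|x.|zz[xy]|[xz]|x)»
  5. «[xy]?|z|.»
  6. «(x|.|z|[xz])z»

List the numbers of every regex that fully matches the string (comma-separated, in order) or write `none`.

3

1 → no match
2 → no match
3 → match
4 → no match — must start with 'z'
5 → no match
6 → no match — must end with 'z'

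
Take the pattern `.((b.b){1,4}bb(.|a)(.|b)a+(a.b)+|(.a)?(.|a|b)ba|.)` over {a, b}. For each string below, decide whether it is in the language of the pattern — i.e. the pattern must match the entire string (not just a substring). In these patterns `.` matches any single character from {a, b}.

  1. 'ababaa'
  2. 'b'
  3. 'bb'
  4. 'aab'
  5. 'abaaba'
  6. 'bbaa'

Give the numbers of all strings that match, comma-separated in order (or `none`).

3, 5

1. 'ababaa' → no match
2. 'b' → no match
3. 'bb' → match
4. 'aab' → no match
5. 'abaaba' → match
6. 'bbaa' → no match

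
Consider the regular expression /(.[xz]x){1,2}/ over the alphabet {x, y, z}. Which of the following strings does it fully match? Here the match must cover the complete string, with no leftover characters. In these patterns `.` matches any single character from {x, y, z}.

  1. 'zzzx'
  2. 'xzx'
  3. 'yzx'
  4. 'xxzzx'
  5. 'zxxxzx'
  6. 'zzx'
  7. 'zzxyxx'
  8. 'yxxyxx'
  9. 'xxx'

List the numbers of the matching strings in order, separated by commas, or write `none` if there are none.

1 → no match
2 → match
3 → match
4 → no match
5 → match
6 → match
7 → match
8 → match
9 → match

2, 3, 5, 6, 7, 8, 9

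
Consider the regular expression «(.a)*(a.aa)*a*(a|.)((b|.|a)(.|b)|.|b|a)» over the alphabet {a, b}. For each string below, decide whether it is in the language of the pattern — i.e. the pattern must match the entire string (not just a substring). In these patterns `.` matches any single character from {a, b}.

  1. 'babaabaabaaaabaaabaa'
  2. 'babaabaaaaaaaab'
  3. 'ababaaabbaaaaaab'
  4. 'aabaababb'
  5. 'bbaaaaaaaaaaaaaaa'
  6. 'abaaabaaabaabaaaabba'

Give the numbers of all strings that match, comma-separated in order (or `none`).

2

1 → no match
2 → match
3 → no match
4 → no match
5 → no match
6 → no match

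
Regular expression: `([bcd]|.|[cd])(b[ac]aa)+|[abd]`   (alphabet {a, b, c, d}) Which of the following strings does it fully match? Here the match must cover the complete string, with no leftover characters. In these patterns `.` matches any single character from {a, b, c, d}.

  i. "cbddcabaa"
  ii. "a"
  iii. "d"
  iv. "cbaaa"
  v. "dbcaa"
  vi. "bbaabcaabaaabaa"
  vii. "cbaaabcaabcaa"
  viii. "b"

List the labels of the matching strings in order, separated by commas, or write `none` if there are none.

ii, iii, iv, v, vii, viii

i. "cbddcabaa" → no match
ii. "a" → match
iii. "d" → match
iv. "cbaaa" → match
v. "dbcaa" → match
vi → no match
vii → match
viii. "b" → match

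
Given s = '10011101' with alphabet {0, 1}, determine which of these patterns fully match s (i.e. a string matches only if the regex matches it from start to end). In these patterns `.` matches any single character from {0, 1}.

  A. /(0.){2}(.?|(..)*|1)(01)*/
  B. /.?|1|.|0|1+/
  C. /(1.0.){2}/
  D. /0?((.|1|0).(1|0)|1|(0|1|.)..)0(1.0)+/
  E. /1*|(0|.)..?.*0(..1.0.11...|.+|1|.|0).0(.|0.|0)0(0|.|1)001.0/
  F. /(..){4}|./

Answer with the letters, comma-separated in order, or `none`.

A → no match — must start with '0'
B → no match
C → match
D → no match — must end with '0'
E → no match
F → match

C, F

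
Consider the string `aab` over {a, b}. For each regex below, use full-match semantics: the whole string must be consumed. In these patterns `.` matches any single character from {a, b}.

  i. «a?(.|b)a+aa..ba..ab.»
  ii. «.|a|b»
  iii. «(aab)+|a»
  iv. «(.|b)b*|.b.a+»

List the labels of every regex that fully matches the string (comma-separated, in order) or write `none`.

iii

i → no match
ii → no match
iii → match
iv → no match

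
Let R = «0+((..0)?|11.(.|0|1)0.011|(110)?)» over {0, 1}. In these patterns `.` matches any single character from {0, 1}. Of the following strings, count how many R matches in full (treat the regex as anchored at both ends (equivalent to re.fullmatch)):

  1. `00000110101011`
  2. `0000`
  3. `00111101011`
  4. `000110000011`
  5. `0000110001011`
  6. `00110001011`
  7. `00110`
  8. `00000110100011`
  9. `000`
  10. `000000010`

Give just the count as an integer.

1 → match
2 → match
3 → match
4 → match
5 → match
6 → match
7 → match
8 → match
9 → match
10 → match
Total matched: 10

10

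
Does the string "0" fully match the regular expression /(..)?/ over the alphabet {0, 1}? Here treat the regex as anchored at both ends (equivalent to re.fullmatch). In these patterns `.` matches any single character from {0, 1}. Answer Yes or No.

No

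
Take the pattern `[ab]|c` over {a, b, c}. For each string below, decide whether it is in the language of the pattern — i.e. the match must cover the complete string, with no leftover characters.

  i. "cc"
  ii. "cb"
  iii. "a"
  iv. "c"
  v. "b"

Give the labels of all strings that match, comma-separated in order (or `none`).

iii, iv, v

i. "cc" → no match
ii. "cb" → no match
iii. "a" → match
iv. "c" → match
v. "b" → match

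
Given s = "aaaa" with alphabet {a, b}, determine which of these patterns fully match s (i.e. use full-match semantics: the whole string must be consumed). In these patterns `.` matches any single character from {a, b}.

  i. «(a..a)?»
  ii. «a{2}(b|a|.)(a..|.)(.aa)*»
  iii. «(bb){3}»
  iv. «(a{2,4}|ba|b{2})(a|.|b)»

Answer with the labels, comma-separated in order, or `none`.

i → match
ii → match
iii → no match — must start with "bb"
iv → match

i, ii, iv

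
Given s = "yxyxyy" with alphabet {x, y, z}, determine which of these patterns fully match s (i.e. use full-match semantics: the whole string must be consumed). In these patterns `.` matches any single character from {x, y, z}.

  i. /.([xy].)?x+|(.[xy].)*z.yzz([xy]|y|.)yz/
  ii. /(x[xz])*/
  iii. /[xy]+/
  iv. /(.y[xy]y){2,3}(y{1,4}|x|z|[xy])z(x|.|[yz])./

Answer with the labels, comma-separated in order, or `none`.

i → no match
ii → no match
iii → match
iv → no match

iii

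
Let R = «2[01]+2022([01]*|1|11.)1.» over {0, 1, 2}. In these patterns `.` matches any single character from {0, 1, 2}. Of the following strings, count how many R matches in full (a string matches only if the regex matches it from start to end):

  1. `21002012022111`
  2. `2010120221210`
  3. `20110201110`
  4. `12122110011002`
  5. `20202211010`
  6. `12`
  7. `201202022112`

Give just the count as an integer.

1

1 → no match
2 → no match
3. `20110201110` → no match
4 → no match — must start with `2`
5. `20202211010` → match
6. `12` → no match — must start with `2`
7. `201202022112` → no match
Total matched: 1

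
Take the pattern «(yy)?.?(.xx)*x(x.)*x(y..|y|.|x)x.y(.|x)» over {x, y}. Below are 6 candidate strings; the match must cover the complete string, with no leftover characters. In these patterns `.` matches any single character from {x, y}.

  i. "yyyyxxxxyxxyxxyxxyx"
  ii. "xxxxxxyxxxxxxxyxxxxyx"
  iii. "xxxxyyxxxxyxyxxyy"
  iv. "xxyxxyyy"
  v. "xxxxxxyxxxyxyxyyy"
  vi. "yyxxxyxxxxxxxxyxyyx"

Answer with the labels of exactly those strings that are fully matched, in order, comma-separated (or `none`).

i → no match
ii → match
iii → no match
iv → no match
v → match
vi → match

ii, v, vi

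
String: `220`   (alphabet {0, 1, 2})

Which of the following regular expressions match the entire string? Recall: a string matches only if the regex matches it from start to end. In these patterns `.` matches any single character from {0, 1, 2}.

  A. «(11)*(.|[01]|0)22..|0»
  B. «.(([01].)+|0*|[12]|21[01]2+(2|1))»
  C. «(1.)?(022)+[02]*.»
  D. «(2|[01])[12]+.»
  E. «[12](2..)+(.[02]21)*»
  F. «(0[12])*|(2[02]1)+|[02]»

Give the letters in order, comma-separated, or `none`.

A → no match
B → no match
C → no match
D → match
E → no match
F → no match

D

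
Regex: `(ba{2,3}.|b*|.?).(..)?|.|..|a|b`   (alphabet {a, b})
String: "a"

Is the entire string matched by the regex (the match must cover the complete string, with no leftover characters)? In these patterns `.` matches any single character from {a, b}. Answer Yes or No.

Yes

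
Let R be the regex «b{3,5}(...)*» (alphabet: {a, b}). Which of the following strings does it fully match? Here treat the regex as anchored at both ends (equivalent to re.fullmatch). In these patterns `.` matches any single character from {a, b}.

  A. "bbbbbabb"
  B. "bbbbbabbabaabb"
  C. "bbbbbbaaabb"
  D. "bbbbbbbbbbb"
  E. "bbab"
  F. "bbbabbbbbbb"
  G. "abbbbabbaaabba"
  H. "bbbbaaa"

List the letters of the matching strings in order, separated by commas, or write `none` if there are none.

A. "bbbbbabb" → match
B → match
C. "bbbbbbaaabb" → match
D. "bbbbbbbbbbb" → match
E. "bbab" → no match
F. "bbbabbbbbbb" → no match
G → no match — must start with "b"
H. "bbbbaaa" → match

A, B, C, D, H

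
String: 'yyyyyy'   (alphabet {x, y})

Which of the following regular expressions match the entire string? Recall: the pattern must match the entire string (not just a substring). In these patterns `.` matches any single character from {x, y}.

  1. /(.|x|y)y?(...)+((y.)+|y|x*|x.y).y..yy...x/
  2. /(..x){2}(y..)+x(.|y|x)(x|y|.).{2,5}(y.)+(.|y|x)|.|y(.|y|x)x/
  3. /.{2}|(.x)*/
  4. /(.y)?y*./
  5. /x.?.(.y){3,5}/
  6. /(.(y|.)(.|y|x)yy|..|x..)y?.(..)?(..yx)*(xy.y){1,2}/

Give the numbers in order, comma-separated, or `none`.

4

1 → no match — must end with 'x'
2 → no match
3 → no match
4 → match
5 → no match — must start with 'x'
6 → no match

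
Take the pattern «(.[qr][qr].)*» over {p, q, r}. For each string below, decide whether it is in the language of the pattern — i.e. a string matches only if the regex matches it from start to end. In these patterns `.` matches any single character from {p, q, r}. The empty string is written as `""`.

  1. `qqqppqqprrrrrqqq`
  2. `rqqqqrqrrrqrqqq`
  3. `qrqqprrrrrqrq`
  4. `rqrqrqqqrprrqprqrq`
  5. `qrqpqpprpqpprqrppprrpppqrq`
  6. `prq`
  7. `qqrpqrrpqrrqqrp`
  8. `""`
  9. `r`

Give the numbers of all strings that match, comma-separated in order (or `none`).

1, 8

1 → match
2 → no match
3 → no match
4 → no match
5 → no match
6. `prq` → no match
7 → no match
8. `""` → match
9. `r` → no match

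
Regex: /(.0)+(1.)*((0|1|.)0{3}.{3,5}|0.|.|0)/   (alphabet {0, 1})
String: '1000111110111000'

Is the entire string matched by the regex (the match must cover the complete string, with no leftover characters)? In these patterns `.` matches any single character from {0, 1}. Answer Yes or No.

Yes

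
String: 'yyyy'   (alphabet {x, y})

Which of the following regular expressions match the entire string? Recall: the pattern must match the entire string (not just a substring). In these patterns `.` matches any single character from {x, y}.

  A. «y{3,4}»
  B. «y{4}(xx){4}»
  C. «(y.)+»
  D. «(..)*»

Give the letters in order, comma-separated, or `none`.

A → match
B → no match — must end with 'xx'
C → match
D → match

A, C, D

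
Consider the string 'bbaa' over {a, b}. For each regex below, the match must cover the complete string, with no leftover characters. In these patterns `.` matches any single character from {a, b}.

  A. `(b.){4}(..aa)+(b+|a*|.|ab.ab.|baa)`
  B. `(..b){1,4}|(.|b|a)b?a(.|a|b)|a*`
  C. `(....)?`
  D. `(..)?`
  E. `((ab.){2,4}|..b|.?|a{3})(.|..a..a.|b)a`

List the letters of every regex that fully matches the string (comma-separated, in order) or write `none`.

A → no match
B → match
C → match
D → no match
E → no match

B, C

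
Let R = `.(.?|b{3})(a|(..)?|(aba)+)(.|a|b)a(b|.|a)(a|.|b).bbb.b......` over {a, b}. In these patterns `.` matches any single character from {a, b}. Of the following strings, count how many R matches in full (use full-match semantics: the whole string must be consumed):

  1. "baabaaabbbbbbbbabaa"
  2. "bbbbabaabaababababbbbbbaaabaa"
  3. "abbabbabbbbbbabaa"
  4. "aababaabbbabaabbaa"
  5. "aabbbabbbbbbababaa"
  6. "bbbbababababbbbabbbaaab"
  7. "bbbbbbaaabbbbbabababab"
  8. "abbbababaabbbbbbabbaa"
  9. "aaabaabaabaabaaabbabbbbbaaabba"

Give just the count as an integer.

7

1 → match
2 → match
3 → no match
4 → match
5 → no match
6 → match
7 → match
8 → match
9 → match
Total matched: 7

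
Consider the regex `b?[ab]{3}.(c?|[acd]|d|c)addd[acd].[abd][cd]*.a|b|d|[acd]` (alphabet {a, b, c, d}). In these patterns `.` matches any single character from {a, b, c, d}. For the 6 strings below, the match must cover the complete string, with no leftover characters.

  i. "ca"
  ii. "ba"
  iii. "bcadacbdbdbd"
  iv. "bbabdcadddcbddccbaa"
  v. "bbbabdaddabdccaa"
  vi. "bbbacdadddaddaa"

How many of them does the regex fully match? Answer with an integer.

1

i → no match
ii → no match
iii → no match
iv → no match
v → no match
vi → match
Total matched: 1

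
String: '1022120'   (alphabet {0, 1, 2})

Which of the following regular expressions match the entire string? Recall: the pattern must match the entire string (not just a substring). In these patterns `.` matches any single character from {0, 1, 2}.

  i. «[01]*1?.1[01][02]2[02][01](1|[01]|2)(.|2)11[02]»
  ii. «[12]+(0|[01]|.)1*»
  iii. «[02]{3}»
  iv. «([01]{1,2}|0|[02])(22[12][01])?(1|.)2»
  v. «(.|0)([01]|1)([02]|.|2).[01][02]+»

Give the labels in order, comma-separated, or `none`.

i → no match
ii → no match
iii → no match
iv → no match — must end with '2'
v → match

v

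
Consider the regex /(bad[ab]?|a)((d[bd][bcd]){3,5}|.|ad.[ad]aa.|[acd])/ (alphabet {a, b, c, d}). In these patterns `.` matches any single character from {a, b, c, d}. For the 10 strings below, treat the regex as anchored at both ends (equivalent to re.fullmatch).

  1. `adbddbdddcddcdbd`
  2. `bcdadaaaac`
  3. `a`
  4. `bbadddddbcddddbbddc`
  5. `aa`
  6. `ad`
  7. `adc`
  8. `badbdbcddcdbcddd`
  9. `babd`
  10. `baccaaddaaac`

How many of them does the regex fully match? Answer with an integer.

4

1 → match
2 → no match
3 → no match
4 → no match
5 → match
6 → match
7 → no match
8 → match
9 → no match
10 → no match
Total matched: 4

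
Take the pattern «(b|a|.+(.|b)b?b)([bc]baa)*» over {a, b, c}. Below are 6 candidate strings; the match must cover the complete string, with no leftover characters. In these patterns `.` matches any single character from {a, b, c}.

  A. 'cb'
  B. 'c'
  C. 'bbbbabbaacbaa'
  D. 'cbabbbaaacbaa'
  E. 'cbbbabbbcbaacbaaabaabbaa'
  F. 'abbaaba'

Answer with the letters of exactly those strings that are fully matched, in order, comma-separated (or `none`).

none

A → no match
B → no match
C → no match
D → no match
E → no match
F → no match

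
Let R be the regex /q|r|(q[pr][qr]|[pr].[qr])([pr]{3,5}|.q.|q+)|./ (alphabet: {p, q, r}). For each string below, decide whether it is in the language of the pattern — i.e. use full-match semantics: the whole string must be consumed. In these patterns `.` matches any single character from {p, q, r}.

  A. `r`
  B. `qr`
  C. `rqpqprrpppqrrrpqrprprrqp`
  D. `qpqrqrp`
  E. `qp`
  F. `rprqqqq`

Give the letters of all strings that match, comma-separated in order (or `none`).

A → match
B → no match
C → no match
D → no match
E → no match
F → match

A, F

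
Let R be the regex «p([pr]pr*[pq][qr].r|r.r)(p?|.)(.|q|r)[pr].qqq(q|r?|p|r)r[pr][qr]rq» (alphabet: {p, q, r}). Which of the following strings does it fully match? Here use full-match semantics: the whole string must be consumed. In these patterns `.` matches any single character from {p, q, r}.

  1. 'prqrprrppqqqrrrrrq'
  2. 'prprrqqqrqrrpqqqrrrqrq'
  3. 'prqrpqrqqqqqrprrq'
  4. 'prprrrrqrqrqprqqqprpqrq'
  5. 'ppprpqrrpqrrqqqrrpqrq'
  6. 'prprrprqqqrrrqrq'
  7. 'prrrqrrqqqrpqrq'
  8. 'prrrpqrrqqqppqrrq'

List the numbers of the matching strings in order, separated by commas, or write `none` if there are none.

2, 3, 4, 5, 6, 7

1 → no match
2 → match
3 → match
4 → match
5 → match
6 → match
7 → match
8 → no match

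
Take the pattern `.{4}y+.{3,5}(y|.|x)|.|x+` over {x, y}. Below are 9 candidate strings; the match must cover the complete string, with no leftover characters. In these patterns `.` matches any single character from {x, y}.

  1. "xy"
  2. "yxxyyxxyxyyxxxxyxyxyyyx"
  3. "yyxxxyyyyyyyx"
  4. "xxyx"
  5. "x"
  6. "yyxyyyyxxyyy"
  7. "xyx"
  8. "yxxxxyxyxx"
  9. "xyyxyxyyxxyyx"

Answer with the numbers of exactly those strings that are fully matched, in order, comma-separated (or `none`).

1 → no match
2 → no match
3 → no match
4 → no match
5 → match
6 → match
7 → no match
8 → no match
9 → no match

5, 6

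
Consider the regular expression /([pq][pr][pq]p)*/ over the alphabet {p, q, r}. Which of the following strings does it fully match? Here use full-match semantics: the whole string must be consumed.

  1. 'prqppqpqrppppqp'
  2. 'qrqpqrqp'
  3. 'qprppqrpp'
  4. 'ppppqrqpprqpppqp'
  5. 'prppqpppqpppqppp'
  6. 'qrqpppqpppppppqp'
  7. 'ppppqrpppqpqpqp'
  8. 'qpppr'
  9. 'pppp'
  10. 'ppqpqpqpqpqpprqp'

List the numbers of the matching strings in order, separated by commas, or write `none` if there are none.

1 → no match
2 → match
3 → no match
4 → match
5 → match
6 → match
7 → no match
8 → no match
9 → match
10 → match

2, 4, 5, 6, 9, 10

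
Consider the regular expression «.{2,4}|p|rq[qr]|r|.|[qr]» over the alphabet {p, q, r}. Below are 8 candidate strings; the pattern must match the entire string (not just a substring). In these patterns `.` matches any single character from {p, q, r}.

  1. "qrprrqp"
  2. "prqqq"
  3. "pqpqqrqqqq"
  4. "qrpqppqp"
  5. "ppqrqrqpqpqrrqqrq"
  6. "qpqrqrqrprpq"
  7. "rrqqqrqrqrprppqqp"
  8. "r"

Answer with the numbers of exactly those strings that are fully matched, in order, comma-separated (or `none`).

1 → no match
2 → no match
3 → no match
4 → no match
5 → no match
6 → no match
7 → no match
8 → match

8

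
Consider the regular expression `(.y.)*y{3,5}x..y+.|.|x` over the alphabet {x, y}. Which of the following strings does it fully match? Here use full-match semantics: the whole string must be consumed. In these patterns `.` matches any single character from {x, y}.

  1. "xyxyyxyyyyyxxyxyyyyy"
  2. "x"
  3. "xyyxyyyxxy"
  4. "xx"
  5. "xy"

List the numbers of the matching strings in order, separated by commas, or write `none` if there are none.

2

1 → no match
2. "x" → match
3. "xyyxyyyxxy" → no match
4. "xx" → no match
5. "xy" → no match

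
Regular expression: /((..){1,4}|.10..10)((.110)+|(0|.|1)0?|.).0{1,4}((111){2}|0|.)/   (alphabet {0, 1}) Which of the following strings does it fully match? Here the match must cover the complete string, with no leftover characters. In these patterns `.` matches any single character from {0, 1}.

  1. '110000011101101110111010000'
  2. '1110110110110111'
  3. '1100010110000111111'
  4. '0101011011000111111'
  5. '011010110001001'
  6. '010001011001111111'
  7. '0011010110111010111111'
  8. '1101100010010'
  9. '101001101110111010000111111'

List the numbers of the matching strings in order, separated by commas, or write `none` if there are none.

1 → no match
2 → no match
3 → match
4 → match
5 → no match
6 → no match
7 → match
8 → no match
9 → match

3, 4, 7, 9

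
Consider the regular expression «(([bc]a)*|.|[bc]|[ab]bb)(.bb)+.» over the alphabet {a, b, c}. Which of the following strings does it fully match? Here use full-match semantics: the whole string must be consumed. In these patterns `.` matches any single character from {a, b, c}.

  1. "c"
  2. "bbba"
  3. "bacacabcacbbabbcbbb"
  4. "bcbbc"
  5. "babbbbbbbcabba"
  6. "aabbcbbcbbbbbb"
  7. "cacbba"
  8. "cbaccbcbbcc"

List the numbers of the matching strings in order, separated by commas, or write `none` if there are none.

1. "c" → no match
2. "bbba" → match
3 → no match
4. "bcbbc" → match
5 → no match
6 → match
7. "cacbba" → match
8. "cbaccbcbbcc" → no match

2, 4, 6, 7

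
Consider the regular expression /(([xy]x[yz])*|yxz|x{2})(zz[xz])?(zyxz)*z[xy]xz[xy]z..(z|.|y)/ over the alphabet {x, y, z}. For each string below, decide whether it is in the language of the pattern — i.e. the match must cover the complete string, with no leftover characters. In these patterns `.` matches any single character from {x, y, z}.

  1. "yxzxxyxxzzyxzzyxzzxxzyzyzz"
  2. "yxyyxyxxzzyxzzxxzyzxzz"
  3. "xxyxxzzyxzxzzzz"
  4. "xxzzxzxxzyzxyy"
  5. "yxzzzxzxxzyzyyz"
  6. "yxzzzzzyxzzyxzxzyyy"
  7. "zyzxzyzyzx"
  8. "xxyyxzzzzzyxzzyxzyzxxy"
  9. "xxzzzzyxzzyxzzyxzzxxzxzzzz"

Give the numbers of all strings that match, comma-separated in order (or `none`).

1, 2, 3, 4, 5, 6, 8, 9

1 → match
2 → match
3 → match
4 → match
5 → match
6 → match
7 → no match
8 → match
9 → match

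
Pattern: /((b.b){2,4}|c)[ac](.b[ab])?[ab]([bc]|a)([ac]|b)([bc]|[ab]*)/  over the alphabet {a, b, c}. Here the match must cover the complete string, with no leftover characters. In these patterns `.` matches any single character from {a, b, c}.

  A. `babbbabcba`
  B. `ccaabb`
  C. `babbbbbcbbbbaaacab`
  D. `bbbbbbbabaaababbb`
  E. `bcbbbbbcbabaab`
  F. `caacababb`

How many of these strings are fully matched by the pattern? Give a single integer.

5

A → no match
B → match
C → match
D → match
E → match
F → match
Total matched: 5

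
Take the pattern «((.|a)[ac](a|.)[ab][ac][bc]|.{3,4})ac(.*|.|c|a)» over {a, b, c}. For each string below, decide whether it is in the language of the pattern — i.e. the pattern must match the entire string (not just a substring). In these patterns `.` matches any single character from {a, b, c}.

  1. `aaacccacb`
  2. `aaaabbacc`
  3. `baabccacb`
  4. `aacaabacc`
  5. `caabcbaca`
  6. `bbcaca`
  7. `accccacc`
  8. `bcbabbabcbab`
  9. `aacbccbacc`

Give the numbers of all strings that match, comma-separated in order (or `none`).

1 → no match
2 → no match
3 → match
4 → match
5 → match
6 → match
7 → no match
8 → no match
9 → no match

3, 4, 5, 6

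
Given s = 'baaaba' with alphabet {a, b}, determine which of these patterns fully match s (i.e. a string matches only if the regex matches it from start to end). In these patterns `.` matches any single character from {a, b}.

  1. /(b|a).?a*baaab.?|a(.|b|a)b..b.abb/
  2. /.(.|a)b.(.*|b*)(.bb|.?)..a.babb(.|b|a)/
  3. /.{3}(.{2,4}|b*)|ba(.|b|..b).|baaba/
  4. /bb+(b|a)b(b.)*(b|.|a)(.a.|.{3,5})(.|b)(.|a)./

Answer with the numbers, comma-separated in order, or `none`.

1 → no match
2 → no match
3 → match
4 → no match — must start with 'bb'

3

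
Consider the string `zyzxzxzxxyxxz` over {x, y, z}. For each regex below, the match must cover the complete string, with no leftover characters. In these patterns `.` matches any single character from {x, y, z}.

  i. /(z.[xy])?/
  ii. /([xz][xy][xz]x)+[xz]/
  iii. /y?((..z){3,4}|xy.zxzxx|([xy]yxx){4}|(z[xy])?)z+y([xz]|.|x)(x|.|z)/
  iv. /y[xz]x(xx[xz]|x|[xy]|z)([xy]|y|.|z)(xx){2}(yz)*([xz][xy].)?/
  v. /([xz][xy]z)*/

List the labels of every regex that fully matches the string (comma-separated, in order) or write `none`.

i → no match
ii → match
iii → no match
iv → no match — must start with `y`
v → no match

ii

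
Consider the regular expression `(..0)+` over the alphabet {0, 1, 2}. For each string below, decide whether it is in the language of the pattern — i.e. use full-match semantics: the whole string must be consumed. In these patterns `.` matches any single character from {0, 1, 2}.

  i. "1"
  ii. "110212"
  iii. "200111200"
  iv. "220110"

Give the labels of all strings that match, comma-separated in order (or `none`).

i. "1" → no match — must end with "0"
ii. "110212" → no match — must end with "0"
iii. "200111200" → no match
iv. "220110" → match

iv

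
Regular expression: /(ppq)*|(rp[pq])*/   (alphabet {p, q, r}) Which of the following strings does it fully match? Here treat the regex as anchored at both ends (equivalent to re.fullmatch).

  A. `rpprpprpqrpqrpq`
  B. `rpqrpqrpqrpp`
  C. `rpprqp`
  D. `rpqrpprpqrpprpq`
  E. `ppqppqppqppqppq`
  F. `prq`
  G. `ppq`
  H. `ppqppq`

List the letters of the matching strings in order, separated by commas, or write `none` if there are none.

A → match
B → match
C → no match
D → match
E → match
F → no match
G → match
H → match

A, B, D, E, G, H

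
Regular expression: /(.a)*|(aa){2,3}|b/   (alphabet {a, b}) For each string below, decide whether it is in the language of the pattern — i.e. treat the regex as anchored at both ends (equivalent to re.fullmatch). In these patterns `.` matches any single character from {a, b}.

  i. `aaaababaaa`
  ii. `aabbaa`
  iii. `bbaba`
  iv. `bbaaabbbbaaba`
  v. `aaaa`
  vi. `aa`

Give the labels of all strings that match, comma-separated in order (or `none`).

i, v, vi

i. `aaaababaaa` → match
ii. `aabbaa` → no match
iii. `bbaba` → no match
iv → no match
v. `aaaa` → match
vi. `aa` → match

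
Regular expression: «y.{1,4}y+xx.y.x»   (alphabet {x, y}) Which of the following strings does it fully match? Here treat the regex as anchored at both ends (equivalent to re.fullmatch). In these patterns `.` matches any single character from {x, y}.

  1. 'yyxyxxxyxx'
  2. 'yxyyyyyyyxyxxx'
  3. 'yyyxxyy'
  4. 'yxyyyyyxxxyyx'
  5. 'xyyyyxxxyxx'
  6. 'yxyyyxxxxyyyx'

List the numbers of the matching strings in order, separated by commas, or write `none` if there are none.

1, 4

1 → match
2 → no match
3 → no match — must end with 'x'
4 → match
5 → no match — must start with 'y'
6 → no match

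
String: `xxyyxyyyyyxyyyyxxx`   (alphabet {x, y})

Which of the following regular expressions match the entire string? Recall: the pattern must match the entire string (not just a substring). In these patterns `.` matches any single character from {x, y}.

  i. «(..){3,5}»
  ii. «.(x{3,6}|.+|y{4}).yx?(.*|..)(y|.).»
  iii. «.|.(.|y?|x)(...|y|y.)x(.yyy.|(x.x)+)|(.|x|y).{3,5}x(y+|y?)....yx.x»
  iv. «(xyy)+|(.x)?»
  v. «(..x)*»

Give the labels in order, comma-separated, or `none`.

ii, iii

i → no match
ii → match
iii → match
iv → no match
v → no match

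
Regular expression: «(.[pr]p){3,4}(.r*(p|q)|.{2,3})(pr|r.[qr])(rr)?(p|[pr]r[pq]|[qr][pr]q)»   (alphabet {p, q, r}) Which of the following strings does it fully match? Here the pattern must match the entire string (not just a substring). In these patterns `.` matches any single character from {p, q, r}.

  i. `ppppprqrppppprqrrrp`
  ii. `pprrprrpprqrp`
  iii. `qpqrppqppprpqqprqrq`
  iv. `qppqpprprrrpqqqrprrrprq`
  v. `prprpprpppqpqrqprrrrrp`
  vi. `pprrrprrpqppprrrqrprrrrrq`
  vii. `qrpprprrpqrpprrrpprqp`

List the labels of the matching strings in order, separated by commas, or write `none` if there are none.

i → no match
ii → no match
iii → no match
iv → no match
v → no match
vi → no match
vii → no match

none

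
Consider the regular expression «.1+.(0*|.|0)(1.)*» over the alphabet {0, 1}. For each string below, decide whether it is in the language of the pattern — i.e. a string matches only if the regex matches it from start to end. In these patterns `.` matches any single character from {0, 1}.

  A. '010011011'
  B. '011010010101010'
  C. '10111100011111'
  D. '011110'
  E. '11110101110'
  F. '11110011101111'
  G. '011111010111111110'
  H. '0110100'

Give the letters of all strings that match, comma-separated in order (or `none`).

A → no match
B → no match
C → no match
D → match
E → match
F → match
G → no match
H → no match

D, E, F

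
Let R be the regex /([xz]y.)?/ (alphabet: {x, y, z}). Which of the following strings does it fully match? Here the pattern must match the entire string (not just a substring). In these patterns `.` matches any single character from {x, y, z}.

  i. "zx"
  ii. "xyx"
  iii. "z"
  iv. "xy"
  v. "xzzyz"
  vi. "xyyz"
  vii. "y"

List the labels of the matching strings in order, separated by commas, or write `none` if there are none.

ii

i. "zx" → no match
ii. "xyx" → match
iii. "z" → no match
iv. "xy" → no match
v. "xzzyz" → no match
vi. "xyyz" → no match
vii. "y" → no match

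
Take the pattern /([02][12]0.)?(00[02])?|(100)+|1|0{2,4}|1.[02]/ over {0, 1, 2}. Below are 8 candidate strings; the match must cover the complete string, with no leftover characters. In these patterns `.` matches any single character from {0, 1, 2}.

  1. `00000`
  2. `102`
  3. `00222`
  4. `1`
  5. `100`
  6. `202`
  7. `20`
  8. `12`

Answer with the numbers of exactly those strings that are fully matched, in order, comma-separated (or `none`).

1 → no match
2 → match
3 → no match
4 → match
5 → match
6 → no match
7 → no match
8 → no match

2, 4, 5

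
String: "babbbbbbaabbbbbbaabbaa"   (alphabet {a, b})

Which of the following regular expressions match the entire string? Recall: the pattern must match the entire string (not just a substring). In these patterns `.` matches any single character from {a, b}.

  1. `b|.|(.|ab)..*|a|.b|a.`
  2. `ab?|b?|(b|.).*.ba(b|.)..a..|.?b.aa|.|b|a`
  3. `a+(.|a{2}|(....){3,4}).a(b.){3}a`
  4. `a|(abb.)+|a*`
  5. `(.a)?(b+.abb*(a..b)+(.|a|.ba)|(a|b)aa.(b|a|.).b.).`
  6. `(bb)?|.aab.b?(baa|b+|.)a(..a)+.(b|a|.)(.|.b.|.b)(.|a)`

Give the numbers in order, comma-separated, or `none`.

1 → match
2 → no match
3 → no match — must start with "a"
4 → no match
5 → match
6 → no match

1, 5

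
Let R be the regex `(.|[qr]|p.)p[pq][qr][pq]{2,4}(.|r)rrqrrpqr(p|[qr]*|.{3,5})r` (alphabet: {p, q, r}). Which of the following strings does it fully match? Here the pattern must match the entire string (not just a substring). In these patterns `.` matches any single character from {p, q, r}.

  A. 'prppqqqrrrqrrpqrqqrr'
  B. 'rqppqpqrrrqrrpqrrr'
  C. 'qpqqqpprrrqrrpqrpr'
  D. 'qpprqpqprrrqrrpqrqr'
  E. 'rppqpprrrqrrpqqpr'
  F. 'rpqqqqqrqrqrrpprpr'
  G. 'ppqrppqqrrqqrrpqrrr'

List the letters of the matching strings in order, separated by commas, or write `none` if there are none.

A → match
B → no match
C → match
D → match
E → no match
F → no match
G → no match

A, C, D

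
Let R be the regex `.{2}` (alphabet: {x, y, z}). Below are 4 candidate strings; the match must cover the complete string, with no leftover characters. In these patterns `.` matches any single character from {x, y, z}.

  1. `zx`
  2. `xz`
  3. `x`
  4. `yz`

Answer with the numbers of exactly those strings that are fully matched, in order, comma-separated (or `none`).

1 → match
2 → match
3 → no match
4 → match

1, 2, 4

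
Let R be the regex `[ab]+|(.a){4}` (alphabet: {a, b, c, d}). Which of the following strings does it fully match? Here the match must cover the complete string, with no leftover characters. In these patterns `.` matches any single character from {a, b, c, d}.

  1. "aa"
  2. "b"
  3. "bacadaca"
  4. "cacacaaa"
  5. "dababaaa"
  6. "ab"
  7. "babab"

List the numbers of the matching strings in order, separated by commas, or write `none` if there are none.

1 → match
2 → match
3 → match
4 → match
5 → match
6 → match
7 → match

1, 2, 3, 4, 5, 6, 7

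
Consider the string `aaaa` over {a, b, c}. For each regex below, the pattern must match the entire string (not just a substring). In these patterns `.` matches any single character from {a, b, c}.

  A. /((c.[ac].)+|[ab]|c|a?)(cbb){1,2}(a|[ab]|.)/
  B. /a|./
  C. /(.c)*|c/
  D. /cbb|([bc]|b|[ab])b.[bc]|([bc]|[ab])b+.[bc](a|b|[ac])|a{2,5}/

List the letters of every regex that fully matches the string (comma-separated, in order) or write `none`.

D

A → no match
B → no match
C → no match
D → match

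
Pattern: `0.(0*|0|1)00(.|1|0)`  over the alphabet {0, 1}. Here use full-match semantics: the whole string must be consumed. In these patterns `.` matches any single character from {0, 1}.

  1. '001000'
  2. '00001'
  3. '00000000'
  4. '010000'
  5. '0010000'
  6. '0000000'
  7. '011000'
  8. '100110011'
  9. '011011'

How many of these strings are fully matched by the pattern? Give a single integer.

6

1. '001000' → match
2. '00001' → match
3. '00000000' → match
4. '010000' → match
5. '0010000' → no match
6. '0000000' → match
7. '011000' → match
8. '100110011' → no match — must start with '0'
9. '011011' → no match
Total matched: 6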